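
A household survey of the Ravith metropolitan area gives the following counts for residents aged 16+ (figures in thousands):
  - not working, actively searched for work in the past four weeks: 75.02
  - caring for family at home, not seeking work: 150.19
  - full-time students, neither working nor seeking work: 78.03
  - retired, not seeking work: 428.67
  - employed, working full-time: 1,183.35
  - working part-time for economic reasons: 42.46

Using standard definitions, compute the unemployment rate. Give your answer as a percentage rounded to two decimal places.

Unemployment rate ≈ 5.77%.

Employed = 1,183.35 + 42.46 = 1,225.81 thousand (anyone who worked, including part-time for economic reasons, counts as employed).
Unemployed = 75.02 thousand.
Labor force = 1,225.81 + 75.02 = 1,300.83 thousand.
Unemployment rate = 75.02 / 1,300.83 = 5.77%.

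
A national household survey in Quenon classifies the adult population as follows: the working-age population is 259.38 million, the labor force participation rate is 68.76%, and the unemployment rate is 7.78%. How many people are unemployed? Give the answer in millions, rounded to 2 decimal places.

Labor force = 0.6876 × 259.38 = 178.35 million.
Unemployed = 0.0778 × 178.35 ≈ 13.88 million.

About 13.88 million are unemployed.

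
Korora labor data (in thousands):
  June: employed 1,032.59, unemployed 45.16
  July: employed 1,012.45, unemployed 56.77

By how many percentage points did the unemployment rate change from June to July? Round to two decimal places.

June: labor force = 1,032.59 + 45.16 = 1,077.75; u = 45.16/1,077.75 = 4.19%.
July: labor force = 1,012.45 + 56.77 = 1,069.22; u = 56.77/1,069.22 = 5.31%.
Change = 5.31% − 4.19% = +1.12 pp.

The unemployment rate changed by +1.12 percentage points.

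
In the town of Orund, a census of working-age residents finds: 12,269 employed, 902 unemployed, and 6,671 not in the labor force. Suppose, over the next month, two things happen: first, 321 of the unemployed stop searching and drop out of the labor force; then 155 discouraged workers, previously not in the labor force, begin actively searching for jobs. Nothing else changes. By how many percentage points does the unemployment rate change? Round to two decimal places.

The unemployment rate changes by −1.19 percentage points.

Initially, labor force = 12,269 + 902 = 13,171, so u = 902/13,171 = 6.85%.
After the first change, unemployed and labor force both fall by 321 → E = 12,269, U = 581, labor force = 12,850.
After the second change, unemployed and labor force both rise by 155 → E = 12,269, U = 736, labor force = 13,005.
New unemployment rate = 736 / 13,005 = 5.66%.
Change = 5.66% − 6.85% = −1.19 percentage points.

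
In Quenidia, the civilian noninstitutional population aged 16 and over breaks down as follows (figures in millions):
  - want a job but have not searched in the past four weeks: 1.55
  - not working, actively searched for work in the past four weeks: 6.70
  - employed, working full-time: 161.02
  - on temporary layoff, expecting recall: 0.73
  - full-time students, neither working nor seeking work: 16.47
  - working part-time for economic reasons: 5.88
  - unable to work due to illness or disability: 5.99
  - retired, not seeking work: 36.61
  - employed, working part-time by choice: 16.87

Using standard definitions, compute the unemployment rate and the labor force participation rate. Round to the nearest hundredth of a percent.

Unemployment rate ≈ 3.89%; labor force participation rate ≈ 75.93%.

Employed = 161.02 + 5.88 + 16.87 = 183.77 million (anyone who worked, including part-time for economic reasons, counts as employed).
Unemployed = 6.70 + 0.73 = 7.43 million (jobless and actively searching, or on temporary layoff).
Labor force = 183.77 + 7.43 = 191.20 million.
Not in labor force = 1.55 + 16.47 + 5.99 + 36.61 = 60.62 million (those not working and not actively searching are outside the labor force — including those who want a job but have given up searching).
Civilian working-age population = 191.20 + 60.62 = 251.82 million.
Unemployment rate = 7.43 / 191.20 = 3.89%.
Labor force participation rate = 191.20 / 251.82 = 75.93%.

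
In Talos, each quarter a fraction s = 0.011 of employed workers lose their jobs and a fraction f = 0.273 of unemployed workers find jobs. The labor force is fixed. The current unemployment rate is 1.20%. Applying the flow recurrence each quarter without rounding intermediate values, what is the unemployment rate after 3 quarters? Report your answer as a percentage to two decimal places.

Unemployment rate after three quarters ≈ 2.89%.

With a fixed labor force, u_{t+1} = u_t + s·(1−u_t) − f·u_t = u_t·(1−s−f) + s.
Here 1−s−f = 0.716 and s = 0.011.
u_1 = 0.012000 × 0.716 + 0.011 = 0.019592.
u_2 = 0.019592 × 0.716 + 0.011 = 0.025028.
u_3 = 0.025028 × 0.716 + 0.011 = 0.028920.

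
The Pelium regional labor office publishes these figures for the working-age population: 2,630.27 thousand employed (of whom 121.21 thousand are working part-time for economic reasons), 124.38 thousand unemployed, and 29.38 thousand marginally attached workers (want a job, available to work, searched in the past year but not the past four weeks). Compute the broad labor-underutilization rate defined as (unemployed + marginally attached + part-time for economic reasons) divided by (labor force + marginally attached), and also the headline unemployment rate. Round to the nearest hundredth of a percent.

Labor force = 2,630.27 + 124.38 = 2,754.65 thousand.
Numerator = 124.38 + 29.38 + 121.21 = 274.97 thousand.
Denominator = 2,754.65 + 29.38 = 2,784.03 thousand.
Broad rate = 274.97 / 2,784.03 = 9.88%.
Headline unemployment rate = 124.38 / 2,754.65 = 4.52%.

Broad underutilization rate ≈ 9.88%; headline unemployment rate ≈ 4.52%.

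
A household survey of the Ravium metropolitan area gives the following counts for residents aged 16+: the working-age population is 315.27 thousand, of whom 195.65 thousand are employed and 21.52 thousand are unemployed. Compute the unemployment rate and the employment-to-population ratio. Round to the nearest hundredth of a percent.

Labor force = employed + unemployed = 195.65 + 21.52 = 217.17 thousand.
Unemployment rate = 21.52 / 217.17 = 9.91%.
Employment-population ratio = 195.65 / 315.27 = 62.06%.

Unemployment rate ≈ 9.91%; employment-population ratio ≈ 62.06%.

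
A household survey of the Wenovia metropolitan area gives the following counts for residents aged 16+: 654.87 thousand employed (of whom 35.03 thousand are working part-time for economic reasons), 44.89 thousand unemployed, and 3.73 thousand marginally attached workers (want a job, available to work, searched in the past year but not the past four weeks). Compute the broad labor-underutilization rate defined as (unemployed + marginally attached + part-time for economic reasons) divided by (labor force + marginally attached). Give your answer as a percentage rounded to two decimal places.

Labor force = 654.87 + 44.89 = 699.76 thousand.
Numerator = 44.89 + 3.73 + 35.03 = 83.65 thousand.
Denominator = 699.76 + 3.73 = 703.49 thousand.
Broad rate = 83.65 / 703.49 = 11.89%.

Broad underutilization rate ≈ 11.89%.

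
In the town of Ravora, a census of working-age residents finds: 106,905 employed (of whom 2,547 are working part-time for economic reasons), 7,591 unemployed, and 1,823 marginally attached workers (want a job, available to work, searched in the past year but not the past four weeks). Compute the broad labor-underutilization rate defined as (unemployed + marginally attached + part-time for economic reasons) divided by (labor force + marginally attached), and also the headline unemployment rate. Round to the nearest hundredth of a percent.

Broad underutilization rate ≈ 10.28%; headline unemployment rate ≈ 6.63%.

Labor force = 106,905 + 7,591 = 114,496.
Numerator = 7,591 + 1,823 + 2,547 = 11,961.
Denominator = 114,496 + 1,823 = 116,319.
Broad rate = 11,961 / 116,319 = 10.28%.
Headline unemployment rate = 7,591 / 114,496 = 6.63%.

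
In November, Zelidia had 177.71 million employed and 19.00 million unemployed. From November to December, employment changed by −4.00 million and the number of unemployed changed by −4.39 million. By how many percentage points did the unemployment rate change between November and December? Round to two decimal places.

November: labor force = 177.71 + 19.00 = 196.71; u = 19.00/196.71 = 9.66%.
December: labor force = 173.71 + 14.61 = 188.32; u = 14.61/188.32 = 7.76%.
Change = 7.76% − 9.66% = −1.90 pp.

The unemployment rate changed by −1.90 percentage points.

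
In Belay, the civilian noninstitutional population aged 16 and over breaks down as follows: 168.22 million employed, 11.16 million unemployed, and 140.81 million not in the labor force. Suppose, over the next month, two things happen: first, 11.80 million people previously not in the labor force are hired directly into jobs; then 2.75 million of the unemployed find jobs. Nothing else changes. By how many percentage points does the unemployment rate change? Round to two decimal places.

Initially, labor force = 168.22 + 11.16 = 179.38 million, so u = 11.16/179.38 = 6.22%.
After the first change, employed and labor force both rise by 11.80; unemployed unchanged → E = 180.02, U = 11.16, labor force = 191.18 million.
After the second change, unemployed falls and employed rises by 2.75; labor force unchanged → E = 182.77, U = 8.41, labor force = 191.18 million.
New unemployment rate = 8.41 / 191.18 = 4.40%.
Change = 4.40% − 6.22% = −1.82 percentage points.

The unemployment rate changes by −1.82 percentage points.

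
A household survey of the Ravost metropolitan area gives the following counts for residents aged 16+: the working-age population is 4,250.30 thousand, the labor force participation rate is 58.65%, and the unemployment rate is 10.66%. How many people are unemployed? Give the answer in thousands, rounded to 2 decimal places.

Labor force = 0.5865 × 4,250.30 = 2,492.80 thousand.
Unemployed = 0.1066 × 2,492.80 ≈ 265.73 thousand.

About 265.73 thousand are unemployed.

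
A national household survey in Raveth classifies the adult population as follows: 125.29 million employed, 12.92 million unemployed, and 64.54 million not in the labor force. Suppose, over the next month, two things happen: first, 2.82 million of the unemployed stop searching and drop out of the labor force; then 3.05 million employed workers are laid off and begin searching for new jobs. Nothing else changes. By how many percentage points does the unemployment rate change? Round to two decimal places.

The unemployment rate changes by +0.36 percentage points.

Initially, labor force = 125.29 + 12.92 = 138.21 million, so u = 12.92/138.21 = 9.35%.
After the first change, unemployed and labor force both fall by 2.82 → E = 125.29, U = 10.10, labor force = 135.39 million.
After the second change, employed falls and unemployed rises by 3.05; labor force unchanged → E = 122.24, U = 13.15, labor force = 135.39 million.
New unemployment rate = 13.15 / 135.39 = 9.71%.
Change = 9.71% − 9.35% = +0.36 percentage points.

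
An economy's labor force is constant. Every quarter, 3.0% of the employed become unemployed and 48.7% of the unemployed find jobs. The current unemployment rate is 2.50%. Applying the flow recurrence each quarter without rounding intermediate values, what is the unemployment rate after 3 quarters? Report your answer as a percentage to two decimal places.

With a fixed labor force, u_{t+1} = u_t + s·(1−u_t) − f·u_t = u_t·(1−s−f) + s.
Here 1−s−f = 0.483 and s = 0.030.
u_1 = 0.025000 × 0.483 + 0.030 = 0.042075.
u_2 = 0.042075 × 0.483 + 0.030 = 0.050322.
u_3 = 0.050322 × 0.483 + 0.030 = 0.054306.

Unemployment rate after three quarters ≈ 5.43%.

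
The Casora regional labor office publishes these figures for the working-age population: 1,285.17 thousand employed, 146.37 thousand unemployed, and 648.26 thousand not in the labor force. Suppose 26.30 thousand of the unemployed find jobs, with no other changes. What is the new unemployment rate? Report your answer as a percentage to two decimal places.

Initially, labor force = 1,285.17 + 146.37 = 1,431.54 thousand, so u = 146.37/1,431.54 = 10.22%.
After the change, unemployed falls and employed rises by 26.30; labor force unchanged → E = 1,311.47, U = 120.07, labor force = 1,431.54 thousand.
New unemployment rate = 120.07 / 1,431.54 = 8.39%.

New unemployment rate ≈ 8.39%.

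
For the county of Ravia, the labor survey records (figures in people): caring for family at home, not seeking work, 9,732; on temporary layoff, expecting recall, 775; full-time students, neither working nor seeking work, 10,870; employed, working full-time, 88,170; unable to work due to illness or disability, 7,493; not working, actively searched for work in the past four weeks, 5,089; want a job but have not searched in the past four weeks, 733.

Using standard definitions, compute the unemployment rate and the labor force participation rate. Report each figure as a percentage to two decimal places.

Employed = 88,170.
Unemployed = 775 + 5,089 = 5,864 (jobless and actively searching, or on temporary layoff).
Labor force = 88,170 + 5,864 = 94,034.
Not in labor force = 9,732 + 10,870 + 7,493 + 733 = 28,828 (those not working and not actively searching are outside the labor force — including those who want a job but have given up searching).
Civilian working-age population = 94,034 + 28,828 = 122,862.
Unemployment rate = 5,864 / 94,034 = 6.24%.
Labor force participation rate = 94,034 / 122,862 = 76.54%.

Unemployment rate ≈ 6.24%; labor force participation rate ≈ 76.54%.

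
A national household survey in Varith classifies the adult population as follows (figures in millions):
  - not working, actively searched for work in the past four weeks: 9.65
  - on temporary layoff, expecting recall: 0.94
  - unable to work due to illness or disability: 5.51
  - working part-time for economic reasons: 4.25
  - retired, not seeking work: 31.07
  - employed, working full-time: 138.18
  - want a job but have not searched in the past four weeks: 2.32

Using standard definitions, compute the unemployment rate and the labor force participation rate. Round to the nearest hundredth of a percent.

Employed = 4.25 + 138.18 = 142.43 million (anyone who worked, including part-time for economic reasons, counts as employed).
Unemployed = 9.65 + 0.94 = 10.59 million (jobless and actively searching, or on temporary layoff).
Labor force = 142.43 + 10.59 = 153.02 million.
Not in labor force = 5.51 + 31.07 + 2.32 = 38.90 million (those not working and not actively searching are outside the labor force — including those who want a job but have given up searching).
Civilian working-age population = 153.02 + 38.90 = 191.92 million.
Unemployment rate = 10.59 / 153.02 = 6.92%.
Labor force participation rate = 153.02 / 191.92 = 79.73%.

Unemployment rate ≈ 6.92%; labor force participation rate ≈ 79.73%.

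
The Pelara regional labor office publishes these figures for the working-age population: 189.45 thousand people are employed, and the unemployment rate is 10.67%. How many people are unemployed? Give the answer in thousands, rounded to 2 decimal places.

Let U be the number unemployed. The labor force is E + U, and U/(E+U) = 0.1067.
So U = 0.1067 × 189.45 / (1 − 0.1067) = 20.2143 / 0.8933 ≈ 22.63 thousand.

About 22.63 thousand are unemployed.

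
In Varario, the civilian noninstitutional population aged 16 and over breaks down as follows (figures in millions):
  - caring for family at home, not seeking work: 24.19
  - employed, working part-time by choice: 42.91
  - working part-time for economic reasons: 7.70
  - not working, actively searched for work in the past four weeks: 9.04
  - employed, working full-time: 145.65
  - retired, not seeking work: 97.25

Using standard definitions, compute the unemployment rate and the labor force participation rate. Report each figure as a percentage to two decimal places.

Unemployment rate ≈ 4.40%; labor force participation rate ≈ 62.83%.

Employed = 42.91 + 7.70 + 145.65 = 196.26 million (anyone who worked, including part-time for economic reasons, counts as employed).
Unemployed = 9.04 million.
Labor force = 196.26 + 9.04 = 205.30 million.
Not in labor force = 24.19 + 97.25 = 121.44 million (those not working and not actively searching are outside the labor force).
Civilian working-age population = 205.30 + 121.44 = 326.74 million.
Unemployment rate = 9.04 / 205.30 = 4.40%.
Labor force participation rate = 205.30 / 326.74 = 62.83%.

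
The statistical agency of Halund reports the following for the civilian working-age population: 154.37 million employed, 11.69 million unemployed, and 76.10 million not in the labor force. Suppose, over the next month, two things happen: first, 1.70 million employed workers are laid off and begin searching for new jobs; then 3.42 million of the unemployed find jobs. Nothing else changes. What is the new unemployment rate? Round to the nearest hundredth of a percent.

Initially, labor force = 154.37 + 11.69 = 166.06 million, so u = 11.69/166.06 = 7.04%.
After the first change, employed falls and unemployed rises by 1.70; labor force unchanged → E = 152.67, U = 13.39, labor force = 166.06 million.
After the second change, unemployed falls and employed rises by 3.42; labor force unchanged → E = 156.09, U = 9.97, labor force = 166.06 million.
New unemployment rate = 9.97 / 166.06 = 6.00%.

New unemployment rate ≈ 6.00%.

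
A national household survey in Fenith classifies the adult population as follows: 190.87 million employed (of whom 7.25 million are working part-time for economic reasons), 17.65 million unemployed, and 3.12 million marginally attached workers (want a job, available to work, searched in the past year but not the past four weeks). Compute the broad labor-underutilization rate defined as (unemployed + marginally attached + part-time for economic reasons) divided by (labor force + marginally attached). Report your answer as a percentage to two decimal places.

Labor force = 190.87 + 17.65 = 208.52 million.
Numerator = 17.65 + 3.12 + 7.25 = 28.02 million.
Denominator = 208.52 + 3.12 = 211.64 million.
Broad rate = 28.02 / 211.64 = 13.24%.

Broad underutilization rate ≈ 13.24%.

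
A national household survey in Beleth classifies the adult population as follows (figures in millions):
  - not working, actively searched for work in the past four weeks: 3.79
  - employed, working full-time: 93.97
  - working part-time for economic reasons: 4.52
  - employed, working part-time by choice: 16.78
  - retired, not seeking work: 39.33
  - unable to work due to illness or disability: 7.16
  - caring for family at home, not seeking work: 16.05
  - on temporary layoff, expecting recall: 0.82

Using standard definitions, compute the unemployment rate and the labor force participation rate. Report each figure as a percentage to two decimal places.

Employed = 93.97 + 4.52 + 16.78 = 115.27 million (anyone who worked, including part-time for economic reasons, counts as employed).
Unemployed = 3.79 + 0.82 = 4.61 million (jobless and actively searching, or on temporary layoff).
Labor force = 115.27 + 4.61 = 119.88 million.
Not in labor force = 39.33 + 7.16 + 16.05 = 62.54 million (those not working and not actively searching are outside the labor force).
Civilian working-age population = 119.88 + 62.54 = 182.42 million.
Unemployment rate = 4.61 / 119.88 = 3.85%.
Labor force participation rate = 119.88 / 182.42 = 65.72%.

Unemployment rate ≈ 3.85%; labor force participation rate ≈ 65.72%.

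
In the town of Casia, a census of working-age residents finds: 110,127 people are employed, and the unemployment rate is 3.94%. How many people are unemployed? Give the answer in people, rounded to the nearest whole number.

About 4,517 are unemployed.

Let U be the number unemployed. The labor force is E + U, and U/(E+U) = 0.0394.
So U = 0.0394 × 110,127 / (1 − 0.0394) = 4339.00 / 0.9606 ≈ 4,517.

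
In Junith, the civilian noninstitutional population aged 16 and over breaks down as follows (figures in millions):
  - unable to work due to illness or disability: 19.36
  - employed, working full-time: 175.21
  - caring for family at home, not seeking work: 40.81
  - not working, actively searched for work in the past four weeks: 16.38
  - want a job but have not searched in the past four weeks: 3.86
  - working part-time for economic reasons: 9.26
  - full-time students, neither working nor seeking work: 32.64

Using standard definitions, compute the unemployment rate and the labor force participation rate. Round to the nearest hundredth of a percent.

Unemployment rate ≈ 8.16%; labor force participation rate ≈ 67.51%.

Employed = 175.21 + 9.26 = 184.47 million (anyone who worked, including part-time for economic reasons, counts as employed).
Unemployed = 16.38 million.
Labor force = 184.47 + 16.38 = 200.85 million.
Not in labor force = 19.36 + 40.81 + 3.86 + 32.64 = 96.67 million (those not working and not actively searching are outside the labor force — including those who want a job but have given up searching).
Civilian working-age population = 200.85 + 96.67 = 297.52 million.
Unemployment rate = 16.38 / 200.85 = 8.16%.
Labor force participation rate = 200.85 / 297.52 = 67.51%.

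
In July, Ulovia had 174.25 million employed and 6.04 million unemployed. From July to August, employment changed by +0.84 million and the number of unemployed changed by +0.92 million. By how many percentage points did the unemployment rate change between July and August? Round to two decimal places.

July: labor force = 174.25 + 6.04 = 180.29; u = 6.04/180.29 = 3.35%.
August: labor force = 175.09 + 6.96 = 182.05; u = 6.96/182.05 = 3.82%.
Change = 3.82% − 3.35% = +0.47 pp.

The unemployment rate changed by +0.47 percentage points.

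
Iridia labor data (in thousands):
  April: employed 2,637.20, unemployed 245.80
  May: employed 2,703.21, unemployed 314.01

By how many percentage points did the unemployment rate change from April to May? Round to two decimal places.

April: labor force = 2,637.20 + 245.80 = 2,883.00; u = 245.80/2,883.00 = 8.53%.
May: labor force = 2,703.21 + 314.01 = 3,017.22; u = 314.01/3,017.22 = 10.41%.
Change = 10.41% − 8.53% = +1.88 pp.

The unemployment rate changed by +1.88 percentage points.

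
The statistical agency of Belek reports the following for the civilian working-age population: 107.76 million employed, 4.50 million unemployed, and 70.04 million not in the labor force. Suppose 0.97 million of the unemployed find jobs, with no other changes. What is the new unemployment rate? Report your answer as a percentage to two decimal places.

Initially, labor force = 107.76 + 4.50 = 112.26 million, so u = 4.50/112.26 = 4.01%.
After the change, unemployed falls and employed rises by 0.97; labor force unchanged → E = 108.73, U = 3.53, labor force = 112.26 million.
New unemployment rate = 3.53 / 112.26 = 3.14%.

New unemployment rate ≈ 3.14%.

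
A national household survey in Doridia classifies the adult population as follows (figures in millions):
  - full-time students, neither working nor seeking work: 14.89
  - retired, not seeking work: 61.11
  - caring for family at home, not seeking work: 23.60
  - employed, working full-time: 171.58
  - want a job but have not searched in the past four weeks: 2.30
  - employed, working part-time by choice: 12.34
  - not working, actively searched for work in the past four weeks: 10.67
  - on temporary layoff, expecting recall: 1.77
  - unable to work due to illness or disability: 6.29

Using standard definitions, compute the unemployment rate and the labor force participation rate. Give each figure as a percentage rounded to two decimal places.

Employed = 171.58 + 12.34 = 183.92 million.
Unemployed = 10.67 + 1.77 = 12.44 million (jobless and actively searching, or on temporary layoff).
Labor force = 183.92 + 12.44 = 196.36 million.
Not in labor force = 14.89 + 61.11 + 23.60 + 2.30 + 6.29 = 108.19 million (those not working and not actively searching are outside the labor force — including those who want a job but have given up searching).
Civilian working-age population = 196.36 + 108.19 = 304.55 million.
Unemployment rate = 12.44 / 196.36 = 6.34%.
Labor force participation rate = 196.36 / 304.55 = 64.48%.

Unemployment rate ≈ 6.34%; labor force participation rate ≈ 64.48%.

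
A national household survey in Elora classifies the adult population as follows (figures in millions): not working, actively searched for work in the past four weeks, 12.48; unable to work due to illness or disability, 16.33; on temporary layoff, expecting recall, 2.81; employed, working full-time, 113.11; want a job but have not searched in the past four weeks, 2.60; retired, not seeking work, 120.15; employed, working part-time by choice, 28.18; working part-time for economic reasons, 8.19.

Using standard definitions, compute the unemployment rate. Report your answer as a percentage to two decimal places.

Employed = 113.11 + 28.18 + 8.19 = 149.48 million (anyone who worked, including part-time for economic reasons, counts as employed).
Unemployed = 12.48 + 2.81 = 15.29 million (jobless and actively searching, or on temporary layoff).
Labor force = 149.48 + 15.29 = 164.77 million.
Unemployment rate = 15.29 / 164.77 = 9.28%.

Unemployment rate ≈ 9.28%.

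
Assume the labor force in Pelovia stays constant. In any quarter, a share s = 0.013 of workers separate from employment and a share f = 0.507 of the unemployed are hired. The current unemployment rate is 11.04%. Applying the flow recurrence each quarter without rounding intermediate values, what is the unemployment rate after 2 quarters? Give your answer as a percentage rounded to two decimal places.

With a fixed labor force, u_{t+1} = u_t + s·(1−u_t) − f·u_t = u_t·(1−s−f) + s.
Here 1−s−f = 0.480 and s = 0.013.
u_1 = 0.110400 × 0.480 + 0.013 = 0.065992.
u_2 = 0.065992 × 0.480 + 0.013 = 0.044676.

Unemployment rate after two quarters ≈ 4.47%.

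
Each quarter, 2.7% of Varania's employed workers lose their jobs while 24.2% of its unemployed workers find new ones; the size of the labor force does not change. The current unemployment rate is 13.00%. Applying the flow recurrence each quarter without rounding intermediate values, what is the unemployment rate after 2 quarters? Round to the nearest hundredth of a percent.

With a fixed labor force, u_{t+1} = u_t + s·(1−u_t) − f·u_t = u_t·(1−s−f) + s.
Here 1−s−f = 0.731 and s = 0.027.
u_1 = 0.130000 × 0.731 + 0.027 = 0.122030.
u_2 = 0.122030 × 0.731 + 0.027 = 0.116204.

Unemployment rate after two quarters ≈ 11.62%.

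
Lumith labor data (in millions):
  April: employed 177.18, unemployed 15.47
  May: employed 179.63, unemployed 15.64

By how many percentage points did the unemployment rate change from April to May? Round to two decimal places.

The unemployment rate changed by −0.02 percentage points.

April: labor force = 177.18 + 15.47 = 192.65; u = 15.47/192.65 = 8.03%.
May: labor force = 179.63 + 15.64 = 195.27; u = 15.64/195.27 = 8.01%.
Change = 8.01% − 8.03% = −0.02 pp.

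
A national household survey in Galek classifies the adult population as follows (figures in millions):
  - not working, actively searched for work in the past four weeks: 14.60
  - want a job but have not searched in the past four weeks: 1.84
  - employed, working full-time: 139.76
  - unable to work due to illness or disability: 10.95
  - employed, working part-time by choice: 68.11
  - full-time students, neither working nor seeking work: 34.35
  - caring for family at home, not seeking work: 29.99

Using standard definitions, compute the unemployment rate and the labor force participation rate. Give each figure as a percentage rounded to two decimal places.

Unemployment rate ≈ 6.56%; labor force participation rate ≈ 74.26%.

Employed = 139.76 + 68.11 = 207.87 million.
Unemployed = 14.60 million.
Labor force = 207.87 + 14.60 = 222.47 million.
Not in labor force = 1.84 + 10.95 + 34.35 + 29.99 = 77.13 million (those not working and not actively searching are outside the labor force — including those who want a job but have given up searching).
Civilian working-age population = 222.47 + 77.13 = 299.60 million.
Unemployment rate = 14.60 / 222.47 = 6.56%.
Labor force participation rate = 222.47 / 299.60 = 74.26%.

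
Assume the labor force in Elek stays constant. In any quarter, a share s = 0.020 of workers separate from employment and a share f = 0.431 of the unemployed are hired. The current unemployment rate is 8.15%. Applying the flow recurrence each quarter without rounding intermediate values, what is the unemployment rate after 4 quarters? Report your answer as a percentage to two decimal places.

With a fixed labor force, u_{t+1} = u_t + s·(1−u_t) − f·u_t = u_t·(1−s−f) + s.
Here 1−s−f = 0.549 and s = 0.020.
u_1 = 0.081500 × 0.549 + 0.020 = 0.064744.
u_2 = 0.064744 × 0.549 + 0.020 = 0.055544.
u_3 = 0.055544 × 0.549 + 0.020 = 0.050494.
u_4 = 0.050494 × 0.549 + 0.020 = 0.047721.

Unemployment rate after four quarters ≈ 4.77%.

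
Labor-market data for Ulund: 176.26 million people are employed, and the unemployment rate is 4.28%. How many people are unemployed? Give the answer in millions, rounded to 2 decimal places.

About 7.88 million are unemployed.

Let U be the number unemployed. The labor force is E + U, and U/(E+U) = 0.0428.
So U = 0.0428 × 176.26 / (1 − 0.0428) = 7.5439 / 0.9572 ≈ 7.88 million.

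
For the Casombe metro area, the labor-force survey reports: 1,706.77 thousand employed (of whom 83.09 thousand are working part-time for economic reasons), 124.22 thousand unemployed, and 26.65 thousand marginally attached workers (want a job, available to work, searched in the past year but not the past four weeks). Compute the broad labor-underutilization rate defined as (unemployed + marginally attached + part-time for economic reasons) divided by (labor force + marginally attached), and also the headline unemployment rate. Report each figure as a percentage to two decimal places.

Labor force = 1,706.77 + 124.22 = 1,830.99 thousand.
Numerator = 124.22 + 26.65 + 83.09 = 233.96 thousand.
Denominator = 1,830.99 + 26.65 = 1,857.64 thousand.
Broad rate = 233.96 / 1,857.64 = 12.59%.
Headline unemployment rate = 124.22 / 1,830.99 = 6.78%.

Broad underutilization rate ≈ 12.59%; headline unemployment rate ≈ 6.78%.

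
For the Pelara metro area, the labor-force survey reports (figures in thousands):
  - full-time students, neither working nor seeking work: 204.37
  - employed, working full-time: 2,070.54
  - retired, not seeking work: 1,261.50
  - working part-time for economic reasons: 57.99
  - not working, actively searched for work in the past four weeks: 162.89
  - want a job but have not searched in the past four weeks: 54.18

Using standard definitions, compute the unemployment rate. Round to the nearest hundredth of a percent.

Employed = 2,070.54 + 57.99 = 2,128.53 thousand (anyone who worked, including part-time for economic reasons, counts as employed).
Unemployed = 162.89 thousand.
Labor force = 2,128.53 + 162.89 = 2,291.42 thousand.
Unemployment rate = 162.89 / 2,291.42 = 7.11%.

Unemployment rate ≈ 7.11%.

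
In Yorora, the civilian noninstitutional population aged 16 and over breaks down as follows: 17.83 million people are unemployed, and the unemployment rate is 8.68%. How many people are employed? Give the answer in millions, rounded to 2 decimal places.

Labor force = U / u = 17.83 / 0.0868 ≈ 205.41 million.
Employed = labor force − unemployed = 205.41 − 17.83 = 187.58 million.

About 187.58 million are employed.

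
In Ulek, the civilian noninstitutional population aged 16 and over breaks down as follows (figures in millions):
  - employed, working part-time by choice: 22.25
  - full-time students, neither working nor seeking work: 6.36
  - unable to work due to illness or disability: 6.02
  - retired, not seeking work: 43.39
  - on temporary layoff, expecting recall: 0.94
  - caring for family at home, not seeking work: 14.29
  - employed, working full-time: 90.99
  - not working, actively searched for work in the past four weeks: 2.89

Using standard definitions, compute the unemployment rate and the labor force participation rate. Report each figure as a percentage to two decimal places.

Unemployment rate ≈ 3.27%; labor force participation rate ≈ 62.56%.

Employed = 22.25 + 90.99 = 113.24 million.
Unemployed = 0.94 + 2.89 = 3.83 million (jobless and actively searching, or on temporary layoff).
Labor force = 113.24 + 3.83 = 117.07 million.
Not in labor force = 6.36 + 6.02 + 43.39 + 14.29 = 70.06 million (those not working and not actively searching are outside the labor force).
Civilian working-age population = 117.07 + 70.06 = 187.13 million.
Unemployment rate = 3.83 / 117.07 = 3.27%.
Labor force participation rate = 117.07 / 187.13 = 62.56%.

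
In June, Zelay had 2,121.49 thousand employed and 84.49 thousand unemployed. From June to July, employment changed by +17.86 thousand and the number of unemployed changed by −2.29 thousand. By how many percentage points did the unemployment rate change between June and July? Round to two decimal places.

June: labor force = 2,121.49 + 84.49 = 2,205.98; u = 84.49/2,205.98 = 3.83%.
July: labor force = 2,139.35 + 82.20 = 2,221.55; u = 82.20/2,221.55 = 3.70%.
Change = 3.70% − 3.83% = −0.13 pp.

The unemployment rate changed by −0.13 percentage points.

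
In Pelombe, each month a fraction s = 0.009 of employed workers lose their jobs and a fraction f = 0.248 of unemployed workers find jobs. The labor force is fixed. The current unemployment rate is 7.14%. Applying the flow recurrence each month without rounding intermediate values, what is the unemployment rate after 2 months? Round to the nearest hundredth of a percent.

Unemployment rate after two months ≈ 5.51%.

With a fixed labor force, u_{t+1} = u_t + s·(1−u_t) − f·u_t = u_t·(1−s−f) + s.
Here 1−s−f = 0.743 and s = 0.009.
u_1 = 0.071400 × 0.743 + 0.009 = 0.062050.
u_2 = 0.062050 × 0.743 + 0.009 = 0.055103.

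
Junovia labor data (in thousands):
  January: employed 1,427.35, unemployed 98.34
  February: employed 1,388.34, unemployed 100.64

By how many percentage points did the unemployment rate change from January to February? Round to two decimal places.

January: labor force = 1,427.35 + 98.34 = 1,525.69; u = 98.34/1,525.69 = 6.45%.
February: labor force = 1,388.34 + 100.64 = 1,488.98; u = 100.64/1,488.98 = 6.76%.
Change = 6.76% − 6.45% = +0.31 pp.

The unemployment rate changed by +0.31 percentage points.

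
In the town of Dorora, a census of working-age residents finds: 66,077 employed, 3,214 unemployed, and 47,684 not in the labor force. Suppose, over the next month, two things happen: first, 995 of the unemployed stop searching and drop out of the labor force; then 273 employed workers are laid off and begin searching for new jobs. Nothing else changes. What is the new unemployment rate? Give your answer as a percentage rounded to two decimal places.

New unemployment rate ≈ 3.65%.

Initially, labor force = 66,077 + 3,214 = 69,291, so u = 3,214/69,291 = 4.64%.
After the first change, unemployed and labor force both fall by 995 → E = 66,077, U = 2,219, labor force = 68,296.
After the second change, employed falls and unemployed rises by 273; labor force unchanged → E = 65,804, U = 2,492, labor force = 68,296.
New unemployment rate = 2,492 / 68,296 = 3.65%.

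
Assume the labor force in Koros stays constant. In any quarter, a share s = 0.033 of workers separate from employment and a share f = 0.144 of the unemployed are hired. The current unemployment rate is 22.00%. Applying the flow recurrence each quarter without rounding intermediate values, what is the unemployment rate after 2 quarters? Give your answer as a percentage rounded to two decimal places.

With a fixed labor force, u_{t+1} = u_t + s·(1−u_t) − f·u_t = u_t·(1−s−f) + s.
Here 1−s−f = 0.823 and s = 0.033.
u_1 = 0.220000 × 0.823 + 0.033 = 0.214060.
u_2 = 0.214060 × 0.823 + 0.033 = 0.209171.

Unemployment rate after two quarters ≈ 20.92%.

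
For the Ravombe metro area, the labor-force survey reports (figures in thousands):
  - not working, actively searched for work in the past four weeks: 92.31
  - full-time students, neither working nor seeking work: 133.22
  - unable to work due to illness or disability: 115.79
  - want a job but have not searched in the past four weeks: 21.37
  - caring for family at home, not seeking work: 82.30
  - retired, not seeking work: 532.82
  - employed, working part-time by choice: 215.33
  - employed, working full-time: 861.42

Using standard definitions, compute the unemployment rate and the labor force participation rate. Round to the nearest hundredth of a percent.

Unemployment rate ≈ 7.90%; labor force participation rate ≈ 56.90%.

Employed = 215.33 + 861.42 = 1,076.75 thousand.
Unemployed = 92.31 thousand.
Labor force = 1,076.75 + 92.31 = 1,169.06 thousand.
Not in labor force = 133.22 + 115.79 + 21.37 + 82.30 + 532.82 = 885.50 thousand (those not working and not actively searching are outside the labor force — including those who want a job but have given up searching).
Civilian working-age population = 1,169.06 + 885.50 = 2,054.56 thousand.
Unemployment rate = 92.31 / 1,169.06 = 7.90%.
Labor force participation rate = 1,169.06 / 2,054.56 = 56.90%.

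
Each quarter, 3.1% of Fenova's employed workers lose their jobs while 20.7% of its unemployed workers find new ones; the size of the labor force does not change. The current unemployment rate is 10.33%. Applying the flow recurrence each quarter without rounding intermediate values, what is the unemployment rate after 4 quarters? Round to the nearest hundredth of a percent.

Unemployment rate after four quarters ≈ 12.12%.

With a fixed labor force, u_{t+1} = u_t + s·(1−u_t) − f·u_t = u_t·(1−s−f) + s.
Here 1−s−f = 0.762 and s = 0.031.
u_1 = 0.103300 × 0.762 + 0.031 = 0.109715.
u_2 = 0.109715 × 0.762 + 0.031 = 0.114603.
u_3 = 0.114603 × 0.762 + 0.031 = 0.118327.
u_4 = 0.118327 × 0.762 + 0.031 = 0.121165.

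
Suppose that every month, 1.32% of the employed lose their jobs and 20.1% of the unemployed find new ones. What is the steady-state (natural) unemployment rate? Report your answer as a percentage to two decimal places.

Steady-state unemployment rate ≈ 6.16%.

At steady state the flows balance: s·E = f·U, so U/(E+U) = s/(s+f).
u* = 1.32 / (1.32 + 20.1) = 1.32 / 21.42 = 6.16%.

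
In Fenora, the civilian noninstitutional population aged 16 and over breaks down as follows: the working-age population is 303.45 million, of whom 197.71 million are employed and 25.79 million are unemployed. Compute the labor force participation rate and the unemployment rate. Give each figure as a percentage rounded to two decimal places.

Labor force participation rate ≈ 73.65%; unemployment rate ≈ 11.54%.

Labor force = employed + unemployed = 197.71 + 25.79 = 223.50 million.
Unemployment rate = 25.79 / 223.50 = 11.54%.
Labor force participation rate = 223.50 / 303.45 = 73.65%.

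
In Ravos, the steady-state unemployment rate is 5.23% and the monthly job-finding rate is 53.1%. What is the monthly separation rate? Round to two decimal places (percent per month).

Separation rate ≈ 2.93% per month.

From u* = s/(s+f): s = u·f/(1−u).
s = 0.0523 × 53.1 / (1 − 0.0523) = 2.7771 / 0.9477 ≈ 2.93% per month.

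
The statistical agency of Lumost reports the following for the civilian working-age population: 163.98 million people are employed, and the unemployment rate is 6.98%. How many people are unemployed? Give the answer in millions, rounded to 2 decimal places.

About 12.30 million are unemployed.

Let U be the number unemployed. The labor force is E + U, and U/(E+U) = 0.0698.
So U = 0.0698 × 163.98 / (1 − 0.0698) = 11.4458 / 0.9302 ≈ 12.30 million.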